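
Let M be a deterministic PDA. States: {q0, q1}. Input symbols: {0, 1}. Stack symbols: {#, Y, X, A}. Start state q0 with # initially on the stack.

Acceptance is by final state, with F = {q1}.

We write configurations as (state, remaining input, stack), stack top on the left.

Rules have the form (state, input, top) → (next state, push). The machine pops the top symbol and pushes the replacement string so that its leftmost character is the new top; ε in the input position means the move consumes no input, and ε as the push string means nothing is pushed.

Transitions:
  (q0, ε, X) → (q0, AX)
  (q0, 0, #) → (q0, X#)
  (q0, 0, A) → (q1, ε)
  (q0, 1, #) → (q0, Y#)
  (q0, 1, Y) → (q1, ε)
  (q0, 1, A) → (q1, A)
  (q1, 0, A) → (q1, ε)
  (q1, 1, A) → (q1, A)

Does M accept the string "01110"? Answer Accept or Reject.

Accept

(q0, 01110, #) ⊢ (q0, 1110, X#) ⊢ (q0, 1110, AX#) ⊢ (q1, 110, AX#) ⊢ (q1, 10, AX#) ⊢ (q1, 0, AX#) ⊢ (q1, ε, X#)
All input consumed; state q1 ∈ F.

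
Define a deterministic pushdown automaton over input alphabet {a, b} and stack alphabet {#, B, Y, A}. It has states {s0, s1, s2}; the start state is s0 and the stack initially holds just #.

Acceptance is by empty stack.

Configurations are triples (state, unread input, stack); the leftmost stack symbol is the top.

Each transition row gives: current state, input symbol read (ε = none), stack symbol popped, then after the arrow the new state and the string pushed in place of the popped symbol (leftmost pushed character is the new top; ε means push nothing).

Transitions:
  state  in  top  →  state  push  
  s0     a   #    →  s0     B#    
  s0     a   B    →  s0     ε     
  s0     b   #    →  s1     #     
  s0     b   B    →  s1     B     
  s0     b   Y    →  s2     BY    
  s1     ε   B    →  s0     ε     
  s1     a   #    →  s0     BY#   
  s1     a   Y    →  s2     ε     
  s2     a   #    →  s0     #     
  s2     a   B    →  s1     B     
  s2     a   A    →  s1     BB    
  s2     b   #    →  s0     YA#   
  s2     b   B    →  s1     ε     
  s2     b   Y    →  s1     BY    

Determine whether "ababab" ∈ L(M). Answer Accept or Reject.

Reject

(s0, ababab, #) ⊢ (s0, babab, B#) ⊢ (s1, abab, B#) ⊢ (s0, abab, #) ⊢ (s0, bab, B#) ⊢ (s1, ab, B#) ⊢ (s0, ab, #) ⊢ (s0, b, B#) ⊢ (s1, ε, B#) ⊢ (s0, ε, #)
All input consumed; stack is #, not empty, and no further ε-move applies.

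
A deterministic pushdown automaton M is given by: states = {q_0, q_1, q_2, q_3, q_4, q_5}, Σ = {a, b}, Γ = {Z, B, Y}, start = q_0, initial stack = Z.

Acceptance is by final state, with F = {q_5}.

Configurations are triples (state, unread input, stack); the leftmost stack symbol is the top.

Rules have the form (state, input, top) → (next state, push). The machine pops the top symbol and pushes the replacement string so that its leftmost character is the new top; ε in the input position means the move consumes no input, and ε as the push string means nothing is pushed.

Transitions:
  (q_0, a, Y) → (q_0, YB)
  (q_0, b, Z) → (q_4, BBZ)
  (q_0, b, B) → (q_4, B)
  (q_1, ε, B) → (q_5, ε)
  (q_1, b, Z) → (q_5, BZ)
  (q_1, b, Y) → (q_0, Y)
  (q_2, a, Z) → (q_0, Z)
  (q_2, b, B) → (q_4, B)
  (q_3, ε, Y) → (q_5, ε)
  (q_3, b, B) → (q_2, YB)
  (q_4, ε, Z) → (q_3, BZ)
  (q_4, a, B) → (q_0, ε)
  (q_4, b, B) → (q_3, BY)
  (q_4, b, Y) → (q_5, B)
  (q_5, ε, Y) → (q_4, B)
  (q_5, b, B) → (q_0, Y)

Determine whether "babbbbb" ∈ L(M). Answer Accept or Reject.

(q_0, babbbbb, Z) ⊢ (q_4, abbbbb, BBZ) ⊢ (q_0, bbbbb, BZ) ⊢ (q_4, bbbb, BZ) ⊢ (q_3, bbb, BYZ) ⊢ (q_2, bb, YBYZ)
No transition applies at (q_2, bb, YBYZ); input not fully consumed.

Reject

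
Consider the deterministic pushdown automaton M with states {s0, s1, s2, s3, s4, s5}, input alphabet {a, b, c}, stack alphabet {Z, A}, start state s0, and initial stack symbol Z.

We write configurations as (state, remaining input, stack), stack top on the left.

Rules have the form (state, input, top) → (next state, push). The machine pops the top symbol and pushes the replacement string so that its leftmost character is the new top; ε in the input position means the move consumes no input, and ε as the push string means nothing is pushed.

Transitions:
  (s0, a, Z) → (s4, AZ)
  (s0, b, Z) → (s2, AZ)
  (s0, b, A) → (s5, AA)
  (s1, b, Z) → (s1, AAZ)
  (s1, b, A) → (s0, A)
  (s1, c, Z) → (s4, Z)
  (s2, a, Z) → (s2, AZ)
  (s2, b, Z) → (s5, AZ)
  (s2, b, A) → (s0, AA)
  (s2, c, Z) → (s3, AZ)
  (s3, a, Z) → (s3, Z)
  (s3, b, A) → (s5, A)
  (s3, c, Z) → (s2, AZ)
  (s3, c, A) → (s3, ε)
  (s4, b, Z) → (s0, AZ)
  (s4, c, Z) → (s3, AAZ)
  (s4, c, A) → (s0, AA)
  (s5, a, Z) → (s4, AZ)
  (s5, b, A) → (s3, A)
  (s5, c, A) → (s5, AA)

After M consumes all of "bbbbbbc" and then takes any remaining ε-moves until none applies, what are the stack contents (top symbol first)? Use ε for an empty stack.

AAZ

(s0, bbbbbbc, Z)
  read b, top Z: go to s2, push AZ → (s2, bbbbbc, AZ)
  read b, top A: go to s0, push AA → (s0, bbbbc, AAZ)
  read b, top A: go to s5, push AA → (s5, bbbc, AAAZ)
  read b, top A: go to s3, push A → (s3, bbc, AAAZ)
  read b, top A: go to s5, push A → (s5, bc, AAAZ)
  read b, top A: go to s3, push A → (s3, c, AAAZ)
  read c, top A: go to s3, push ε → (s3, ε, AAZ)
All input consumed in state s3 with stack AAZ.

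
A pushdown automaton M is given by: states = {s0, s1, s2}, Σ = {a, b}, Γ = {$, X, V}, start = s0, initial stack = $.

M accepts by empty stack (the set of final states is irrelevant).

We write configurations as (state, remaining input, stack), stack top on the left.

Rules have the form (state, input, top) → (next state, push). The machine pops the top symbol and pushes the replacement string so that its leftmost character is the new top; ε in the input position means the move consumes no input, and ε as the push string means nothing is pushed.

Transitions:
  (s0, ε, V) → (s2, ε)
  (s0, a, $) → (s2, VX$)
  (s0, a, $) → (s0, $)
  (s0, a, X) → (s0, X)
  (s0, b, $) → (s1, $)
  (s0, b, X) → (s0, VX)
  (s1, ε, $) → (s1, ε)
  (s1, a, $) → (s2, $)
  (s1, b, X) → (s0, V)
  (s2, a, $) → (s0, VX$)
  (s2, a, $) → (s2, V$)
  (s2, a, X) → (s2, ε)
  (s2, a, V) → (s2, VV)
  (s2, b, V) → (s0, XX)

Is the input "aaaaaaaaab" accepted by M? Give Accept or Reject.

One accepting computation: (s0, aaaaaaaaab, $) ⊢ (s0, aaaaaaaab, $) ⊢ (s0, aaaaaaab, $) ⊢ (s0, aaaaaab, $) ⊢ (s0, aaaaab, $) ⊢ (s0, aaaab, $) ⊢ (s0, aaab, $) ⊢ (s0, aab, $) ⊢ (s0, ab, $) ⊢ (s0, b, $) ⊢ (s1, ε, $) ⊢ (s1, ε, ε)
All input consumed and the stack is empty.

Accept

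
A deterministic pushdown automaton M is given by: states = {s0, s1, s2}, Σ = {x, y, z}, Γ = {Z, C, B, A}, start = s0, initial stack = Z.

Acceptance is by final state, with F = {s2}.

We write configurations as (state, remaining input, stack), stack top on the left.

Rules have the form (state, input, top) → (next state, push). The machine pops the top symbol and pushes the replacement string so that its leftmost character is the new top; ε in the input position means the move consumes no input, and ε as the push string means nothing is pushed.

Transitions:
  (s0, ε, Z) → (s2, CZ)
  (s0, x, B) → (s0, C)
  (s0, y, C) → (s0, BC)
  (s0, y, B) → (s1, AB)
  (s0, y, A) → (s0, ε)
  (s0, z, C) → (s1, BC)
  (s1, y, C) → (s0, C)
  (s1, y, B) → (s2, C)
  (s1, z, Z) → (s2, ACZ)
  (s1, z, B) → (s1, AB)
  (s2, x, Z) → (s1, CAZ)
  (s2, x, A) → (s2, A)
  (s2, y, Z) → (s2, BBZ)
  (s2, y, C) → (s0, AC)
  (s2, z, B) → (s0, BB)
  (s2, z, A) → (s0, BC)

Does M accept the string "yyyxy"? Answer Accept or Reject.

Reject

(s0, yyyxy, Z)
  ε-move, top Z: go to s2, push CZ → (s2, yyyxy, CZ)
  read y, top C: go to s0, push AC → (s0, yyxy, ACZ)
  read y, top A: go to s0, push ε → (s0, yxy, CZ)
  read y, top C: go to s0, push BC → (s0, xy, BCZ)
  read x, top B: go to s0, push C → (s0, y, CCZ)
  read y, top C: go to s0, push BC → (s0, ε, BCCZ)
All input consumed; state s0 ∉ F and no further ε-move applies.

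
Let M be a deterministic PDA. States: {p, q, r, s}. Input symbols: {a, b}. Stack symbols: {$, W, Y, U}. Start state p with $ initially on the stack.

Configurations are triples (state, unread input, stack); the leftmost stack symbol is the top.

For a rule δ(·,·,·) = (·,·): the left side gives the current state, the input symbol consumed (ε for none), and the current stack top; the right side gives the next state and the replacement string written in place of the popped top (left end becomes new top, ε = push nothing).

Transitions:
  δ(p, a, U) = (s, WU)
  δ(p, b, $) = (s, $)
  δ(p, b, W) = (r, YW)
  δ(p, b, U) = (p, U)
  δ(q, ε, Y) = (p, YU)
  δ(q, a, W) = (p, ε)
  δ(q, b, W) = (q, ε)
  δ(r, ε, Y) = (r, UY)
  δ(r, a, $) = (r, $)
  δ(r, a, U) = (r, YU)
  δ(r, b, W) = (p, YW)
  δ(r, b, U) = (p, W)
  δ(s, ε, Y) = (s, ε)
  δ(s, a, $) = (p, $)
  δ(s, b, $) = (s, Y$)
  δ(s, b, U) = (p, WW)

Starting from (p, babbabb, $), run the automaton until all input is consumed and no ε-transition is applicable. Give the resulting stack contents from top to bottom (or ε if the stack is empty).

(p, babbabb, $)
  read b, top $: go to s, push $ → (s, abbabb, $)
  read a, top $: go to p, push $ → (p, bbabb, $)
  read b, top $: go to s, push $ → (s, babb, $)
  read b, top $: go to s, push Y$ → (s, abb, Y$)
  ε-move, top Y: go to s, push ε → (s, abb, $)
  read a, top $: go to p, push $ → (p, bb, $)
  read b, top $: go to s, push $ → (s, b, $)
  read b, top $: go to s, push Y$ → (s, ε, Y$)
  ε-move, top Y: go to s, push ε → (s, ε, $)
All input consumed in state s with stack $.

$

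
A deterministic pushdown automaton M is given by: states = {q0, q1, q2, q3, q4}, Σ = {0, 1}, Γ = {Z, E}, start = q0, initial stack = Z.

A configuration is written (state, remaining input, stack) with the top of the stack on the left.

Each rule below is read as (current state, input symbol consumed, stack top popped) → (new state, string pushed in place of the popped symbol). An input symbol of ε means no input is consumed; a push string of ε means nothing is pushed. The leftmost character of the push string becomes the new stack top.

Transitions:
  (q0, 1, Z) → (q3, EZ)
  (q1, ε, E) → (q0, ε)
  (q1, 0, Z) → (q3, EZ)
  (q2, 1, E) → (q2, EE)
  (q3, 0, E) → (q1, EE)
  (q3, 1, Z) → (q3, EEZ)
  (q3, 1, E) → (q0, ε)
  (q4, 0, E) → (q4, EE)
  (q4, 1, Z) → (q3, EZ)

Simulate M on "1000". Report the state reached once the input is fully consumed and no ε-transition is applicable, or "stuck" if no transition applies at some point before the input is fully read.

stuck

(q0, 1000, Z) ⊢ (q3, 000, EZ) ⊢ (q1, 00, EEZ) ⊢ (q0, 00, EZ)
No transition for (q0, 0, top E); M blocks with input 00 remaining.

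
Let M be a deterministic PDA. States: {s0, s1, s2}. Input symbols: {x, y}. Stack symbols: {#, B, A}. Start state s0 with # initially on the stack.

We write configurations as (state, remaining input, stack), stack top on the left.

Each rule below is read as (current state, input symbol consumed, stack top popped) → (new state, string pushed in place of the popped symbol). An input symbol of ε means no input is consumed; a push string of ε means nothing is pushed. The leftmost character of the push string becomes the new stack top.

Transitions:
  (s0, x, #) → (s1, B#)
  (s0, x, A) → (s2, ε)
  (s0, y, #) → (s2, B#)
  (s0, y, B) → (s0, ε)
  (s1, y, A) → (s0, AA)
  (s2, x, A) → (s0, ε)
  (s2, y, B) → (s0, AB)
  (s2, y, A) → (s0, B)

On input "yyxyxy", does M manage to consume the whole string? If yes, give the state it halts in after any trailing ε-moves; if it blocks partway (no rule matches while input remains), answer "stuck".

(s0, yyxyxy, #)
  read y, top #: go to s2, push B# → (s2, yxyxy, B#)
  read y, top B: go to s0, push AB → (s0, xyxy, AB#)
  read x, top A: go to s2, push ε → (s2, yxy, B#)
  read y, top B: go to s0, push AB → (s0, xy, AB#)
  read x, top A: go to s2, push ε → (s2, y, B#)
  read y, top B: go to s0, push AB → (s0, ε, AB#)
All input consumed; M is in state s0.

s0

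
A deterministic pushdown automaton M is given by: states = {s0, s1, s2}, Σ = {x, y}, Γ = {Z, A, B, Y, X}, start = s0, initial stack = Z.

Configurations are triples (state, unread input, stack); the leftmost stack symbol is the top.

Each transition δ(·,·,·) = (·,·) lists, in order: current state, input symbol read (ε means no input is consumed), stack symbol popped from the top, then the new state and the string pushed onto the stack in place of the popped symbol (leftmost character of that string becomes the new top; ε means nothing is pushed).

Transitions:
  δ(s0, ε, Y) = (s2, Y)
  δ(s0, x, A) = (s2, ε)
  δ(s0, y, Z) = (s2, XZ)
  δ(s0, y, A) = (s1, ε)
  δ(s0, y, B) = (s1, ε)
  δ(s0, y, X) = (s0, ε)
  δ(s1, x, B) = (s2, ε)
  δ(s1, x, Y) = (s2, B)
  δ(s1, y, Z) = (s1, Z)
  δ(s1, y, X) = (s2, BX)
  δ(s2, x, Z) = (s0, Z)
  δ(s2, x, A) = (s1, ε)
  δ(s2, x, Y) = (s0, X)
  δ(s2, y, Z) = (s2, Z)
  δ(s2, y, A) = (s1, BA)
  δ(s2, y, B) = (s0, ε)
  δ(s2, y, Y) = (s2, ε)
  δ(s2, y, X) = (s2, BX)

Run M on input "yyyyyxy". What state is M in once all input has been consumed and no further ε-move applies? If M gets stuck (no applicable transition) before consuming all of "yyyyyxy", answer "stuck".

stuck

(s0, yyyyyxy, Z) ⊢ (s2, yyyyxy, XZ) ⊢ (s2, yyyxy, BXZ) ⊢ (s0, yyxy, XZ) ⊢ (s0, yxy, Z) ⊢ (s2, xy, XZ)
No transition for (s2, x, top X); M blocks with input xy remaining.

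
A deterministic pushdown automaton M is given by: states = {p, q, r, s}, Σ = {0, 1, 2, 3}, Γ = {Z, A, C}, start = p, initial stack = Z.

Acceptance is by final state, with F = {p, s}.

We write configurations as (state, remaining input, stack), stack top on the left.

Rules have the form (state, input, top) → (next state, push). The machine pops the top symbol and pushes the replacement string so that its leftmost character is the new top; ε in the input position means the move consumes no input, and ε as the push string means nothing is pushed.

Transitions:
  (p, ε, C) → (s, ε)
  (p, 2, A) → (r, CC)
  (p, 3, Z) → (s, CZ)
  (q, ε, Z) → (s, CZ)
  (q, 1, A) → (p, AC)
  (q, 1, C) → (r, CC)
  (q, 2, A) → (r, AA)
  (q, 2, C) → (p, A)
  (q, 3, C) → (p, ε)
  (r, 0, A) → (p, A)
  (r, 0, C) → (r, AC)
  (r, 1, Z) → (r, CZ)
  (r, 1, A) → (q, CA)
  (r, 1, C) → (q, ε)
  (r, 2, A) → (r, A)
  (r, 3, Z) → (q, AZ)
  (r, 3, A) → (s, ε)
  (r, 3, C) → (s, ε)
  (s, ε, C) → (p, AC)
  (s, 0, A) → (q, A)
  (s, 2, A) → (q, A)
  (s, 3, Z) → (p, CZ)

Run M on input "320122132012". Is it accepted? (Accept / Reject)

Accept

(p, 320122132012, Z)
  read 3, top Z: go to s, push CZ → (s, 20122132012, CZ)
  ε-move, top C: go to p, push AC → (p, 20122132012, ACZ)
  read 2, top A: go to r, push CC → (r, 0122132012, CCCZ)
  read 0, top C: go to r, push AC → (r, 122132012, ACCCZ)
  read 1, top A: go to q, push CA → (q, 22132012, CACCCZ)
  read 2, top C: go to p, push A → (p, 2132012, AACCCZ)
  read 2, top A: go to r, push CC → (r, 132012, CCACCCZ)
  read 1, top C: go to q, push ε → (q, 32012, CACCCZ)
  read 3, top C: go to p, push ε → (p, 2012, ACCCZ)
  read 2, top A: go to r, push CC → (r, 012, CCCCCZ)
  read 0, top C: go to r, push AC → (r, 12, ACCCCCZ)
  read 1, top A: go to q, push CA → (q, 2, CACCCCCZ)
  read 2, top C: go to p, push A → (p, ε, AACCCCCZ)
All input consumed; state p ∈ F.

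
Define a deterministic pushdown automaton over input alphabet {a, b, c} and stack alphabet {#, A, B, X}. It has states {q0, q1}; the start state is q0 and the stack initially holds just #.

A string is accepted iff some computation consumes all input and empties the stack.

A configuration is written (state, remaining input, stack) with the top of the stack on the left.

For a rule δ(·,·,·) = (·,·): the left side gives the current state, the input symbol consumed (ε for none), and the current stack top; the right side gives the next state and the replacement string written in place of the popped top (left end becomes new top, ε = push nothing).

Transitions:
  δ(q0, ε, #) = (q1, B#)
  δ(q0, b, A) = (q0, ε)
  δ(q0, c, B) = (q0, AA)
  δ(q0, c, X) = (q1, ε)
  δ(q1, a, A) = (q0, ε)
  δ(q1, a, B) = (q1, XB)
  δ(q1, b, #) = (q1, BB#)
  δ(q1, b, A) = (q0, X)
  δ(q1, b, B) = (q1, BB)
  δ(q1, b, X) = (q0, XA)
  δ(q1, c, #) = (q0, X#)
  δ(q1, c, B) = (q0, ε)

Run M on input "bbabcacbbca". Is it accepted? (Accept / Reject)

(q0, bbabcacbbca, #)
  ε-move, top #: go to q1, push B# → (q1, bbabcacbbca, B#)
  read b, top B: go to q1, push BB → (q1, babcacbbca, BB#)
  read b, top B: go to q1, push BB → (q1, abcacbbca, BBB#)
  read a, top B: go to q1, push XB → (q1, bcacbbca, XBBB#)
  read b, top X: go to q0, push XA → (q0, cacbbca, XABBB#)
  read c, top X: go to q1, push ε → (q1, acbbca, ABBB#)
  read a, top A: go to q0, push ε → (q0, cbbca, BBB#)
  read c, top B: go to q0, push AA → (q0, bbca, AABB#)
  read b, top A: go to q0, push ε → (q0, bca, ABB#)
  read b, top A: go to q0, push ε → (q0, ca, BB#)
  read c, top B: go to q0, push AA → (q0, a, AAB#)
No transition applies at (q0, a, AAB#); input not fully consumed.

Reject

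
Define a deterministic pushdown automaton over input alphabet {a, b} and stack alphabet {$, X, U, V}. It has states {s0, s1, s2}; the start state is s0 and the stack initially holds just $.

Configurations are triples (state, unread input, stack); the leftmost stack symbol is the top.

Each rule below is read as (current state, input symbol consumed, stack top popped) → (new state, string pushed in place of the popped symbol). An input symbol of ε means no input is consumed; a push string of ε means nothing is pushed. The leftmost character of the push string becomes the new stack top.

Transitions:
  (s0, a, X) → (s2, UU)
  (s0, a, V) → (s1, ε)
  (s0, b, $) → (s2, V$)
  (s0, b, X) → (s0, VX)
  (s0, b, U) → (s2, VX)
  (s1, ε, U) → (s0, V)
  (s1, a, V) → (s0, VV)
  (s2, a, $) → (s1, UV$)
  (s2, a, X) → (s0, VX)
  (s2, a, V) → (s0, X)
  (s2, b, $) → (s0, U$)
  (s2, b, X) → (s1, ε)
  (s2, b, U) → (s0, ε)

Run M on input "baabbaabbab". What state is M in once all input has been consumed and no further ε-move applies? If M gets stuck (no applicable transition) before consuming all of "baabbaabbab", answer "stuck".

(s0, baabbaabbab, $)
  read b, top $: go to s2, push V$ → (s2, aabbaabbab, V$)
  read a, top V: go to s0, push X → (s0, abbaabbab, X$)
  read a, top X: go to s2, push UU → (s2, bbaabbab, UU$)
  read b, top U: go to s0, push ε → (s0, baabbab, U$)
  read b, top U: go to s2, push VX → (s2, aabbab, VX$)
  read a, top V: go to s0, push X → (s0, abbab, XX$)
  read a, top X: go to s2, push UU → (s2, bbab, UUX$)
  read b, top U: go to s0, push ε → (s0, bab, UX$)
  read b, top U: go to s2, push VX → (s2, ab, VXX$)
  read a, top V: go to s0, push X → (s0, b, XXX$)
  read b, top X: go to s0, push VX → (s0, ε, VXXX$)
All input consumed; M is in state s0.

s0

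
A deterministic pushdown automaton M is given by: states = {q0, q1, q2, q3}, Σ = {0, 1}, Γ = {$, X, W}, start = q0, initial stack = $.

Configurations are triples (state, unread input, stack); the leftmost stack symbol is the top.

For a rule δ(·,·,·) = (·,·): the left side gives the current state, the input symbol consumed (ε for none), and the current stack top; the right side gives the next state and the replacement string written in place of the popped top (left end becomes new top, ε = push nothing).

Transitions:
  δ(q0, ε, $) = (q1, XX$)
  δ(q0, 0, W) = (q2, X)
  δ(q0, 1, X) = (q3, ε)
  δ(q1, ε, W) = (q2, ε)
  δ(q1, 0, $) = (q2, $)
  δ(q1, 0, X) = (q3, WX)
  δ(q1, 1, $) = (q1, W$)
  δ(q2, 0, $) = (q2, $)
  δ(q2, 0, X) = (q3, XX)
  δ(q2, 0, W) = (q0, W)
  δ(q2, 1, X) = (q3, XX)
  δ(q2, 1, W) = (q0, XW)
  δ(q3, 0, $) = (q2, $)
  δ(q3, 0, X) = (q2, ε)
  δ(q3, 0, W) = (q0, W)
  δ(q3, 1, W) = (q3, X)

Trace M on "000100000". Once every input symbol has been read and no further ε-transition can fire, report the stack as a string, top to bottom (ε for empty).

(q0, 000100000, $)
  ε-move, top $: go to q1, push XX$ → (q1, 000100000, XX$)
  read 0, top X: go to q3, push WX → (q3, 00100000, WXX$)
  read 0, top W: go to q0, push W → (q0, 0100000, WXX$)
  read 0, top W: go to q2, push X → (q2, 100000, XXX$)
  read 1, top X: go to q3, push XX → (q3, 00000, XXXX$)
  read 0, top X: go to q2, push ε → (q2, 0000, XXX$)
  read 0, top X: go to q3, push XX → (q3, 000, XXXX$)
  read 0, top X: go to q2, push ε → (q2, 00, XXX$)
  read 0, top X: go to q3, push XX → (q3, 0, XXXX$)
  read 0, top X: go to q2, push ε → (q2, ε, XXX$)
All input consumed in state q2 with stack XXX$.

XXX$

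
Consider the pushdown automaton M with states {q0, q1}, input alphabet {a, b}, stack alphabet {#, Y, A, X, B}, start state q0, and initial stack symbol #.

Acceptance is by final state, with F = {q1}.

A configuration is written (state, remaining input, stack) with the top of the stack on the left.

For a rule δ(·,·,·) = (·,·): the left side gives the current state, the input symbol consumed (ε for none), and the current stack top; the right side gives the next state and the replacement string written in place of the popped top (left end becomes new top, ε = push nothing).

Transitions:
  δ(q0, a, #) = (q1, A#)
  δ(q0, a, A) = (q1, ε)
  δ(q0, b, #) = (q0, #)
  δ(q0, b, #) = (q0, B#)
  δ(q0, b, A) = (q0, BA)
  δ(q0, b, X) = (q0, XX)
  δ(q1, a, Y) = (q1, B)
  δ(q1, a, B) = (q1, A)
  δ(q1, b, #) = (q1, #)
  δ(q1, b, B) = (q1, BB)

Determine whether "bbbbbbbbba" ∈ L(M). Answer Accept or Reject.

Accept

One accepting computation: (q0, bbbbbbbbba, #) ⊢ (q0, bbbbbbbba, #) ⊢ (q0, bbbbbbba, #) ⊢ (q0, bbbbbba, #) ⊢ (q0, bbbbba, #) ⊢ (q0, bbbba, #) ⊢ (q0, bbba, #) ⊢ (q0, bba, #) ⊢ (q0, ba, #) ⊢ (q0, a, #) ⊢ (q1, ε, A#)
All input consumed and state q1 ∈ F.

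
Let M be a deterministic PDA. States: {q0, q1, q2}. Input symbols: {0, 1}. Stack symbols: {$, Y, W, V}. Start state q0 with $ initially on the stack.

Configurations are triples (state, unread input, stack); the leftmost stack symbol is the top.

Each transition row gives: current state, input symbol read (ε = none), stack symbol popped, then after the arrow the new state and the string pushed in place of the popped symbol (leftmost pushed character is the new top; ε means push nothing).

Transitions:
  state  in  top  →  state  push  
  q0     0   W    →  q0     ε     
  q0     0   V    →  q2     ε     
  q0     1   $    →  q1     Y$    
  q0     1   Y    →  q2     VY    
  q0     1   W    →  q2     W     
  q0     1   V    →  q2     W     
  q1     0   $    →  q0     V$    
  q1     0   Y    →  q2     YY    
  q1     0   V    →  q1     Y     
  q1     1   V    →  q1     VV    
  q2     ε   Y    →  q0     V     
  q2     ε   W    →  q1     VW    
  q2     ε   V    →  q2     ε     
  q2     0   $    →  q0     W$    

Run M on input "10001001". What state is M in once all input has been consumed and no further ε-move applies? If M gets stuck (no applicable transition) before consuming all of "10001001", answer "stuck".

(q0, 10001001, $)
  read 1, top $: go to q1, push Y$ → (q1, 0001001, Y$)
  read 0, top Y: go to q2, push YY → (q2, 001001, YY$)
  ε-move, top Y: go to q0, push V → (q0, 001001, VY$)
  read 0, top V: go to q2, push ε → (q2, 01001, Y$)
  ε-move, top Y: go to q0, push V → (q0, 01001, V$)
  read 0, top V: go to q2, push ε → (q2, 1001, $)
No transition for (q2, 1, top $); M blocks with input 1001 remaining.

stuck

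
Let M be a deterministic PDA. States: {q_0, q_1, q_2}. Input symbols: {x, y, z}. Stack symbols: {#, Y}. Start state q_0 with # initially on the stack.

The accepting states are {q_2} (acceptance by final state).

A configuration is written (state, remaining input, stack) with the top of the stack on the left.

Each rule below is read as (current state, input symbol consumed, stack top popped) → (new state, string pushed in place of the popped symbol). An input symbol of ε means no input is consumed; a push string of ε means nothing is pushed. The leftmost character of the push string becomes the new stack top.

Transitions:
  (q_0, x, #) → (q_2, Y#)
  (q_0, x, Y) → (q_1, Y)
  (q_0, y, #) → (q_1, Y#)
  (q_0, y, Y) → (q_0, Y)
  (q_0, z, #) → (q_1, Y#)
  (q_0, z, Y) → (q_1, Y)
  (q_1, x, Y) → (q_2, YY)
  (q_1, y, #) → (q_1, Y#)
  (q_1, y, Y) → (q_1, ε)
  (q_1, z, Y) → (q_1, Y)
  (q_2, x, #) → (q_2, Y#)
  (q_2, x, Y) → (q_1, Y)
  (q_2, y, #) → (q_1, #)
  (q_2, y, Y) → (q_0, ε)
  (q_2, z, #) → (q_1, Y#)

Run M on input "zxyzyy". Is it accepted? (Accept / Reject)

Reject

(q_0, zxyzyy, #) ⊢ (q_1, xyzyy, Y#) ⊢ (q_2, yzyy, YY#) ⊢ (q_0, zyy, Y#) ⊢ (q_1, yy, Y#) ⊢ (q_1, y, #) ⊢ (q_1, ε, Y#)
All input consumed; state q_1 ∉ F and no further ε-move applies.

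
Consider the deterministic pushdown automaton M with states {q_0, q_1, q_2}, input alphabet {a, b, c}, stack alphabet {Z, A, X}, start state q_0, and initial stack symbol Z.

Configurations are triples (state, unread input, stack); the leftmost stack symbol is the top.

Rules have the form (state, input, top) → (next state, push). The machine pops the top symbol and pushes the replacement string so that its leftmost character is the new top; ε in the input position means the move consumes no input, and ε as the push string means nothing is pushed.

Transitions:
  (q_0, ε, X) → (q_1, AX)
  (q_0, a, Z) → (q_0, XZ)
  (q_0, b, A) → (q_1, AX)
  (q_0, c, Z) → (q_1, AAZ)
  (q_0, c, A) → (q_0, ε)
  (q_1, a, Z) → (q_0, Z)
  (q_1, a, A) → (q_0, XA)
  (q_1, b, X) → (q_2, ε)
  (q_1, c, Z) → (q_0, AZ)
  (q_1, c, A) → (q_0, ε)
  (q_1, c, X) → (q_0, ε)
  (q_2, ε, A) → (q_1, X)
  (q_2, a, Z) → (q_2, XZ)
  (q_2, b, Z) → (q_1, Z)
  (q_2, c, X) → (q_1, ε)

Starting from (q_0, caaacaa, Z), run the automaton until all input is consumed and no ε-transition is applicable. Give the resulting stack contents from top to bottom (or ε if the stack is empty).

(q_0, caaacaa, Z) ⊢ (q_1, aaacaa, AAZ) ⊢ (q_0, aacaa, XAAZ) ⊢ (q_1, aacaa, AXAAZ) ⊢ (q_0, acaa, XAXAAZ) ⊢ (q_1, acaa, AXAXAAZ) ⊢ (q_0, caa, XAXAXAAZ) ⊢ (q_1, caa, AXAXAXAAZ) ⊢ (q_0, aa, XAXAXAAZ) ⊢ (q_1, aa, AXAXAXAAZ) ⊢ (q_0, a, XAXAXAXAAZ) ⊢ (q_1, a, AXAXAXAXAAZ) ⊢ (q_0, ε, XAXAXAXAXAAZ) ⊢ (q_1, ε, AXAXAXAXAXAAZ)
All input consumed in state q_1 with stack AXAXAXAXAXAAZ.

AXAXAXAXAXAAZ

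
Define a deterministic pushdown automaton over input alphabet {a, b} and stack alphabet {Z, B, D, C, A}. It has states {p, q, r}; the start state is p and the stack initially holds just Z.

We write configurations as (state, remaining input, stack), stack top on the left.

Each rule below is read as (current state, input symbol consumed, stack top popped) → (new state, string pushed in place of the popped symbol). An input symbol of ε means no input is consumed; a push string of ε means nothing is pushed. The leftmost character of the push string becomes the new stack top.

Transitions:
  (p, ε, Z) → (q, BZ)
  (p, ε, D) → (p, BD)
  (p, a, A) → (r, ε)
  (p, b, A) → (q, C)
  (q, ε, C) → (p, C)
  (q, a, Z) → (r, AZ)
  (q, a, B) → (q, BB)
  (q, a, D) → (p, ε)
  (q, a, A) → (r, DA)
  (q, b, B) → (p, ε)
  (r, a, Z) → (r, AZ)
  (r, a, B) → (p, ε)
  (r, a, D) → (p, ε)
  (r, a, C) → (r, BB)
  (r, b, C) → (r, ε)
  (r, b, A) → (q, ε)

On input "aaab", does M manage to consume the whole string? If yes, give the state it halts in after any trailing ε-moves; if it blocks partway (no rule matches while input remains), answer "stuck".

(p, aaab, Z)
  ε-move, top Z: go to q, push BZ → (q, aaab, BZ)
  read a, top B: go to q, push BB → (q, aab, BBZ)
  read a, top B: go to q, push BB → (q, ab, BBBZ)
  read a, top B: go to q, push BB → (q, b, BBBBZ)
  read b, top B: go to p, push ε → (p, ε, BBBZ)
All input consumed; M is in state p.

p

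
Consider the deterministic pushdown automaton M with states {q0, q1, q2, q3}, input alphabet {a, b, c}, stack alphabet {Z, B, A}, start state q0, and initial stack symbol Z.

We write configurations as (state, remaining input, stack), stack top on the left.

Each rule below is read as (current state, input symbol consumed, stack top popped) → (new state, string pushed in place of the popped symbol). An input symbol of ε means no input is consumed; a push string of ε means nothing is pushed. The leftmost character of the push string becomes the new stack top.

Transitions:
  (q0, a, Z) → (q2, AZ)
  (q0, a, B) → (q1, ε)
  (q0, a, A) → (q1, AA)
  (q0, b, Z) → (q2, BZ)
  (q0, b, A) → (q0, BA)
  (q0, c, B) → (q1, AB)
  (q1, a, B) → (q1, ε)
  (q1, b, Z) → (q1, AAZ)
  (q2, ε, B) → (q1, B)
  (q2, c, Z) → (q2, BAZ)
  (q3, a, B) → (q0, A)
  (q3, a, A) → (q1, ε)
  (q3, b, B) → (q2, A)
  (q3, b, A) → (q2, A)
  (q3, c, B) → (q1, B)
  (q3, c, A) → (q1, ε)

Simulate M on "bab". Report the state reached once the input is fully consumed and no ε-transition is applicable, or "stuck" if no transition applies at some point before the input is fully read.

q1

(q0, bab, Z) ⊢ (q2, ab, BZ) ⊢ (q1, ab, BZ) ⊢ (q1, b, Z) ⊢ (q1, ε, AAZ)
All input consumed; M is in state q1.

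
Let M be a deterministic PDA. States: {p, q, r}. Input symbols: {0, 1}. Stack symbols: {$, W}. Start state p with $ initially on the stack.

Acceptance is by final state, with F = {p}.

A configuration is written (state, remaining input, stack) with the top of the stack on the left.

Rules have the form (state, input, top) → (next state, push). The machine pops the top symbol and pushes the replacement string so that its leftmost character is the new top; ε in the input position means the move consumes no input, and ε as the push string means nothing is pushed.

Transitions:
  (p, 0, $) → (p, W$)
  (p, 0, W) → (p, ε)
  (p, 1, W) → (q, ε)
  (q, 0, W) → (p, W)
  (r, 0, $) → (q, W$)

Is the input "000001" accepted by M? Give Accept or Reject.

(p, 000001, $)
  read 0, top $: go to p, push W$ → (p, 00001, W$)
  read 0, top W: go to p, push ε → (p, 0001, $)
  read 0, top $: go to p, push W$ → (p, 001, W$)
  read 0, top W: go to p, push ε → (p, 01, $)
  read 0, top $: go to p, push W$ → (p, 1, W$)
  read 1, top W: go to q, push ε → (q, ε, $)
All input consumed; state q ∉ F and no further ε-move applies.

Reject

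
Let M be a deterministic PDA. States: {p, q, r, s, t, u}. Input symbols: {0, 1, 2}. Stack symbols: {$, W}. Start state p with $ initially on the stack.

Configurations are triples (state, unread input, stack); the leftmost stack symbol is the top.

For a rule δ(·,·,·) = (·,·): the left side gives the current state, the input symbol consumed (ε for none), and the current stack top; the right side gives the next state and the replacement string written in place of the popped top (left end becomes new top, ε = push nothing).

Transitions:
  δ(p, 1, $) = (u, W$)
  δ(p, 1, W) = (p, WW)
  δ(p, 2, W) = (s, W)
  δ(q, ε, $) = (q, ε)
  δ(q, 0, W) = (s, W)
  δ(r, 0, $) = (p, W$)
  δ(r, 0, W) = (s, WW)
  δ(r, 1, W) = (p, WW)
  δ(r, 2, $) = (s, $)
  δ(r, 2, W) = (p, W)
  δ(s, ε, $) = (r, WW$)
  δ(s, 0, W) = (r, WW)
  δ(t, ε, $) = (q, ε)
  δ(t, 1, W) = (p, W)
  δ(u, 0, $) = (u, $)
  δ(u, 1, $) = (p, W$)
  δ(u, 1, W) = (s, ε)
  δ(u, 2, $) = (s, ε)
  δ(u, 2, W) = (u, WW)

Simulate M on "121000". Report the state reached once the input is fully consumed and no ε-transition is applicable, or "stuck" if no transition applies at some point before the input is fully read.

(p, 121000, $)
  read 1, top $: go to u, push W$ → (u, 21000, W$)
  read 2, top W: go to u, push WW → (u, 1000, WW$)
  read 1, top W: go to s, push ε → (s, 000, W$)
  read 0, top W: go to r, push WW → (r, 00, WW$)
  read 0, top W: go to s, push WW → (s, 0, WWW$)
  read 0, top W: go to r, push WW → (r, ε, WWWW$)
All input consumed; M is in state r.

r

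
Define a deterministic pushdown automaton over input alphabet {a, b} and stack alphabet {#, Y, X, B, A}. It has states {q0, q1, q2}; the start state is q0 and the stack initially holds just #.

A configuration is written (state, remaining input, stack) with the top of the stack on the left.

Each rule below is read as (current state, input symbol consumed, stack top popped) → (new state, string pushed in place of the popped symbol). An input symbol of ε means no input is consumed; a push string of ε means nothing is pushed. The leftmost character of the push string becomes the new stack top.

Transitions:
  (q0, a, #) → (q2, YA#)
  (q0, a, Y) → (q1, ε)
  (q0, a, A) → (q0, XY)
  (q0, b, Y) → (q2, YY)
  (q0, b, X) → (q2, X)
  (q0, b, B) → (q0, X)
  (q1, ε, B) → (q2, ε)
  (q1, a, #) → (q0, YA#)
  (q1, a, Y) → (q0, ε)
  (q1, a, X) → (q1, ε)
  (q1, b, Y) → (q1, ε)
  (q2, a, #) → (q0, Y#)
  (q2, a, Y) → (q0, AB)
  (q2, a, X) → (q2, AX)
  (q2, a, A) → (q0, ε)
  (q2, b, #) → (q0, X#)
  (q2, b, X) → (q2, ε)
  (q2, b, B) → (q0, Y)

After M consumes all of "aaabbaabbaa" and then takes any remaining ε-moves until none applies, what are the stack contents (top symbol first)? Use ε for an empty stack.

XYBBBA#

(q0, aaabbaabbaa, #)
  read a, top #: go to q2, push YA# → (q2, aabbaabbaa, YA#)
  read a, top Y: go to q0, push AB → (q0, abbaabbaa, ABA#)
  read a, top A: go to q0, push XY → (q0, bbaabbaa, XYBA#)
  read b, top X: go to q2, push X → (q2, baabbaa, XYBA#)
  read b, top X: go to q2, push ε → (q2, aabbaa, YBA#)
  read a, top Y: go to q0, push AB → (q0, abbaa, ABBA#)
  read a, top A: go to q0, push XY → (q0, bbaa, XYBBA#)
  read b, top X: go to q2, push X → (q2, baa, XYBBA#)
  read b, top X: go to q2, push ε → (q2, aa, YBBA#)
  read a, top Y: go to q0, push AB → (q0, a, ABBBA#)
  read a, top A: go to q0, push XY → (q0, ε, XYBBBA#)
All input consumed in state q0 with stack XYBBBA#.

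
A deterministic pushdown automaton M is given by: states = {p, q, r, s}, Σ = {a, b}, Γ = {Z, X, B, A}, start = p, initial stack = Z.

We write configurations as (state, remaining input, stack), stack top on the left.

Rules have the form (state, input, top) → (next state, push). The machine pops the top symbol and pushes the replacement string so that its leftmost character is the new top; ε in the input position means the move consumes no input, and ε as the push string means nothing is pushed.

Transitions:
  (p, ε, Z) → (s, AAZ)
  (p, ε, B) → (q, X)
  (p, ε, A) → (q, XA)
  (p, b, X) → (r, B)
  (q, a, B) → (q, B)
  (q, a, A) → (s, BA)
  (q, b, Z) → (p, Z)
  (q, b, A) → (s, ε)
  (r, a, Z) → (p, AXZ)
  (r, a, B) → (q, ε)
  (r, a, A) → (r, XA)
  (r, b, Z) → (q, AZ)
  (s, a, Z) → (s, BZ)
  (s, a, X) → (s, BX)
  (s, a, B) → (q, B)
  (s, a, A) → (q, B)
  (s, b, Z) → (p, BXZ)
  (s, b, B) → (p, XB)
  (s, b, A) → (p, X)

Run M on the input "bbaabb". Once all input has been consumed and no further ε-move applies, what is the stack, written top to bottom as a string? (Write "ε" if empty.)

BBAZ

(p, bbaabb, Z)
  ε-move, top Z: go to s, push AAZ → (s, bbaabb, AAZ)
  read b, top A: go to p, push X → (p, baabb, XAZ)
  read b, top X: go to r, push B → (r, aabb, BAZ)
  read a, top B: go to q, push ε → (q, abb, AZ)
  read a, top A: go to s, push BA → (s, bb, BAZ)
  read b, top B: go to p, push XB → (p, b, XBAZ)
  read b, top X: go to r, push B → (r, ε, BBAZ)
All input consumed in state r with stack BBAZ.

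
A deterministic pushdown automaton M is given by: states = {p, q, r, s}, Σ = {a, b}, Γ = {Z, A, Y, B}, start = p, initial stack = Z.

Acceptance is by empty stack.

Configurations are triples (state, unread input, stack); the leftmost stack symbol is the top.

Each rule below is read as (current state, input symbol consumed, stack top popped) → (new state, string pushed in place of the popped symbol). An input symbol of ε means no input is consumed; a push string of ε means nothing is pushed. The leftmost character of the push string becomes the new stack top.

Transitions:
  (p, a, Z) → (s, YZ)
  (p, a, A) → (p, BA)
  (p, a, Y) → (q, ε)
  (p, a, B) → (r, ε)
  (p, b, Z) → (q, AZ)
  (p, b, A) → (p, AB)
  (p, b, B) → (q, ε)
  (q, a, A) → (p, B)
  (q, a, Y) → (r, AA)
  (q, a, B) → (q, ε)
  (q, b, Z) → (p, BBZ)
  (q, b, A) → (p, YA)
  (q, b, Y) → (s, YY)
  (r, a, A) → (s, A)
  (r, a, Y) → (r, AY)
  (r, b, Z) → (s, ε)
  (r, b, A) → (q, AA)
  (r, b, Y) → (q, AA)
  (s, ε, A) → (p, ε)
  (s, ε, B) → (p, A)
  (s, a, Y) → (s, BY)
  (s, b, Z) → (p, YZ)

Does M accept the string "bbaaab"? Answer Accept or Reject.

Accept

(p, bbaaab, Z) ⊢ (q, baaab, AZ) ⊢ (p, aaab, YAZ) ⊢ (q, aab, AZ) ⊢ (p, ab, BZ) ⊢ (r, b, Z) ⊢ (s, ε, ε)
All input consumed and the stack is empty.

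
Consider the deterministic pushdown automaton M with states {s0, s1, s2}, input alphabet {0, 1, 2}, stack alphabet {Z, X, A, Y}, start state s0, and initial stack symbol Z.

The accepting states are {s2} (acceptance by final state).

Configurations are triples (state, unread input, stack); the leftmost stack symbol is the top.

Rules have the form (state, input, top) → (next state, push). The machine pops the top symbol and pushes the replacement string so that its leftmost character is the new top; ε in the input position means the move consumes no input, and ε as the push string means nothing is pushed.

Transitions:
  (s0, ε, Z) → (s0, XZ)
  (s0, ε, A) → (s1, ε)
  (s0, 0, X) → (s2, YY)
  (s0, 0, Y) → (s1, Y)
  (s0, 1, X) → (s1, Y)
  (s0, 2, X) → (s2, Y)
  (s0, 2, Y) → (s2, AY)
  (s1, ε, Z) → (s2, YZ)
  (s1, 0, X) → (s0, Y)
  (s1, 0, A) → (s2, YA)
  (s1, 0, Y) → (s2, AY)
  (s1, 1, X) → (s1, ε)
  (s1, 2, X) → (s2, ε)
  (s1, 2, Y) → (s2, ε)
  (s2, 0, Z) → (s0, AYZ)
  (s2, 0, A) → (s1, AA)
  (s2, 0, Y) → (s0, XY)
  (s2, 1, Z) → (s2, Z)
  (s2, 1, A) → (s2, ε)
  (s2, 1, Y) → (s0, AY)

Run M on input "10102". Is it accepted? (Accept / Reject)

(s0, 10102, Z) ⊢ (s0, 10102, XZ) ⊢ (s1, 0102, YZ) ⊢ (s2, 102, AYZ) ⊢ (s2, 02, YZ) ⊢ (s0, 2, XYZ) ⊢ (s2, ε, YYZ)
All input consumed; state s2 ∈ F.

Accept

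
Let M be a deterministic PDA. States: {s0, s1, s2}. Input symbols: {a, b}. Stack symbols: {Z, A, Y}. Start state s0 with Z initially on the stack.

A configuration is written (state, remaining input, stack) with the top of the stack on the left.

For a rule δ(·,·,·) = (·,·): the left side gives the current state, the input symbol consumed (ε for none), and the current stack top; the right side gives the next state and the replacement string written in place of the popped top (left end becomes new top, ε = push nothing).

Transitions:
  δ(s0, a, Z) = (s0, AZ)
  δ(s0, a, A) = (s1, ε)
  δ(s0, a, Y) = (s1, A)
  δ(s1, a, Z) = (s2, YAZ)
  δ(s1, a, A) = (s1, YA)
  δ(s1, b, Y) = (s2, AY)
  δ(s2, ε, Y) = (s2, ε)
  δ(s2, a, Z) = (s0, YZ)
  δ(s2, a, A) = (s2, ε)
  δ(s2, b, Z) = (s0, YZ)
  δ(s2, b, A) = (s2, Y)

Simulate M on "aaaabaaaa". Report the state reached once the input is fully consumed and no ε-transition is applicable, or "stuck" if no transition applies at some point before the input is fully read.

stuck

(s0, aaaabaaaa, Z)
  read a, top Z: go to s0, push AZ → (s0, aaabaaaa, AZ)
  read a, top A: go to s1, push ε → (s1, aabaaaa, Z)
  read a, top Z: go to s2, push YAZ → (s2, abaaaa, YAZ)
  ε-move, top Y: go to s2, push ε → (s2, abaaaa, AZ)
  read a, top A: go to s2, push ε → (s2, baaaa, Z)
  read b, top Z: go to s0, push YZ → (s0, aaaa, YZ)
  read a, top Y: go to s1, push A → (s1, aaa, AZ)
  read a, top A: go to s1, push YA → (s1, aa, YAZ)
No transition for (s1, a, top Y); M blocks with input aa remaining.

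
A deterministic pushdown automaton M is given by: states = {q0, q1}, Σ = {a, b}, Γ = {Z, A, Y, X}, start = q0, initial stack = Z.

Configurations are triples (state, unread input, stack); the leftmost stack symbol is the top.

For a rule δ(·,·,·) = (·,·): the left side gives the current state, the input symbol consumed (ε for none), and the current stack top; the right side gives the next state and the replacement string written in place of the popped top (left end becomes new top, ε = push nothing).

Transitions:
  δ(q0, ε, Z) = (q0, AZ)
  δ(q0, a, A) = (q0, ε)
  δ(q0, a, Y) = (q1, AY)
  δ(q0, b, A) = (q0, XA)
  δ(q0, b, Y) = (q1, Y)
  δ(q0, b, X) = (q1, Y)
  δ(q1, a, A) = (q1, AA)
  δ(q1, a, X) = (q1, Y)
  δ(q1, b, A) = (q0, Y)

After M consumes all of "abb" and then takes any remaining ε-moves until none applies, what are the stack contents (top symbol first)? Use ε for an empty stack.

(q0, abb, Z)
  ε-move, top Z: go to q0, push AZ → (q0, abb, AZ)
  read a, top A: go to q0, push ε → (q0, bb, Z)
  ε-move, top Z: go to q0, push AZ → (q0, bb, AZ)
  read b, top A: go to q0, push XA → (q0, b, XAZ)
  read b, top X: go to q1, push Y → (q1, ε, YAZ)
All input consumed in state q1 with stack YAZ.

YAZ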